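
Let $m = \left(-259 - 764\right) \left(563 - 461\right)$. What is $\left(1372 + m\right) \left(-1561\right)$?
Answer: $160742414$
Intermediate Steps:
$m = -104346$ ($m = \left(-1023\right) 102 = -104346$)
$\left(1372 + m\right) \left(-1561\right) = \left(1372 - 104346\right) \left(-1561\right) = \left(-102974\right) \left(-1561\right) = 160742414$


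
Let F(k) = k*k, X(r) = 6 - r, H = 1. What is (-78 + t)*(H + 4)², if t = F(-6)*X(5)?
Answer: -1050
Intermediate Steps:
F(k) = k²
t = 36 (t = (-6)²*(6 - 1*5) = 36*(6 - 5) = 36*1 = 36)
(-78 + t)*(H + 4)² = (-78 + 36)*(1 + 4)² = -42*5² = -42*25 = -1050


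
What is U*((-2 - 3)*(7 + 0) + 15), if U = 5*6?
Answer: -600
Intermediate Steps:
U = 30
U*((-2 - 3)*(7 + 0) + 15) = 30*((-2 - 3)*(7 + 0) + 15) = 30*(-5*7 + 15) = 30*(-35 + 15) = 30*(-20) = -600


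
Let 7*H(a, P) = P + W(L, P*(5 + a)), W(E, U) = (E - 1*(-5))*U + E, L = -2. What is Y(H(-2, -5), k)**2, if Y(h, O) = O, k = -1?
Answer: 1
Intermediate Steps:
W(E, U) = E + U*(5 + E) (W(E, U) = (E + 5)*U + E = (5 + E)*U + E = U*(5 + E) + E = E + U*(5 + E))
H(a, P) = -2/7 + P/7 + 3*P*(5 + a)/7 (H(a, P) = (P + (-2 + 5*(P*(5 + a)) - 2*P*(5 + a)))/7 = (P + (-2 + 5*P*(5 + a) - 2*P*(5 + a)))/7 = (P + (-2 + 3*P*(5 + a)))/7 = (-2 + P + 3*P*(5 + a))/7 = -2/7 + P/7 + 3*P*(5 + a)/7)
Y(H(-2, -5), k)**2 = (-1)**2 = 1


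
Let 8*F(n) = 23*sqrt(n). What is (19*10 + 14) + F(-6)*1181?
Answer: 204 + 27163*I*sqrt(6)/8 ≈ 204.0 + 8316.9*I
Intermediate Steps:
F(n) = 23*sqrt(n)/8 (F(n) = (23*sqrt(n))/8 = 23*sqrt(n)/8)
(19*10 + 14) + F(-6)*1181 = (19*10 + 14) + (23*sqrt(-6)/8)*1181 = (190 + 14) + (23*(I*sqrt(6))/8)*1181 = 204 + (23*I*sqrt(6)/8)*1181 = 204 + 27163*I*sqrt(6)/8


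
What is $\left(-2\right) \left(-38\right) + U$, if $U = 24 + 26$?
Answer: $126$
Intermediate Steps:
$U = 50$
$\left(-2\right) \left(-38\right) + U = \left(-2\right) \left(-38\right) + 50 = 76 + 50 = 126$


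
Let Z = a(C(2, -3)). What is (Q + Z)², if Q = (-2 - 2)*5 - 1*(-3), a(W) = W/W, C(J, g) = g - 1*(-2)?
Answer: 256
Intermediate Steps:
C(J, g) = 2 + g (C(J, g) = g + 2 = 2 + g)
a(W) = 1
Z = 1
Q = -17 (Q = -4*5 + 3 = -20 + 3 = -17)
(Q + Z)² = (-17 + 1)² = (-16)² = 256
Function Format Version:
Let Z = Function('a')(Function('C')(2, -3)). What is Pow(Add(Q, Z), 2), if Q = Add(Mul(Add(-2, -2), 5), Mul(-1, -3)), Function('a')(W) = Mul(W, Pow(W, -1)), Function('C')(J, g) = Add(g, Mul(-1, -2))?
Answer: 256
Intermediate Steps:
Function('C')(J, g) = Add(2, g) (Function('C')(J, g) = Add(g, 2) = Add(2, g))
Function('a')(W) = 1
Z = 1
Q = -17 (Q = Add(Mul(-4, 5), 3) = Add(-20, 3) = -17)
Pow(Add(Q, Z), 2) = Pow(Add(-17, 1), 2) = Pow(-16, 2) = 256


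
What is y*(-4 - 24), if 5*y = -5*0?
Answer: 0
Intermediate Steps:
y = 0 (y = (-5*0)/5 = (⅕)*0 = 0)
y*(-4 - 24) = 0*(-4 - 24) = 0*(-28) = 0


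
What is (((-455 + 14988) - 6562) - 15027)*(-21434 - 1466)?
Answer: 161582400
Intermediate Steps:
(((-455 + 14988) - 6562) - 15027)*(-21434 - 1466) = ((14533 - 6562) - 15027)*(-22900) = (7971 - 15027)*(-22900) = -7056*(-22900) = 161582400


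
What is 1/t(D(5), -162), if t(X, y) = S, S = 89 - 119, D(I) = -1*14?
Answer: -1/30 ≈ -0.033333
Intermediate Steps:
D(I) = -14
S = -30
t(X, y) = -30
1/t(D(5), -162) = 1/(-30) = -1/30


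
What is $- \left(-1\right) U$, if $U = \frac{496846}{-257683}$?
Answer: $- \frac{496846}{257683} \approx -1.9281$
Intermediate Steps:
$U = - \frac{496846}{257683}$ ($U = 496846 \left(- \frac{1}{257683}\right) = - \frac{496846}{257683} \approx -1.9281$)
$- \left(-1\right) U = - \frac{\left(-1\right) \left(-496846\right)}{257683} = \left(-1\right) \frac{496846}{257683} = - \frac{496846}{257683}$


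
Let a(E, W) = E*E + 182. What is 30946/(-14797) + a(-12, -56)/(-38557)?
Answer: -1198008744/570527929 ≈ -2.0998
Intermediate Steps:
a(E, W) = 182 + E² (a(E, W) = E² + 182 = 182 + E²)
30946/(-14797) + a(-12, -56)/(-38557) = 30946/(-14797) + (182 + (-12)²)/(-38557) = 30946*(-1/14797) + (182 + 144)*(-1/38557) = -30946/14797 + 326*(-1/38557) = -30946/14797 - 326/38557 = -1198008744/570527929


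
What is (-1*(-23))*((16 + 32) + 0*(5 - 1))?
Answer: 1104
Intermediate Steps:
(-1*(-23))*((16 + 32) + 0*(5 - 1)) = 23*(48 + 0*4) = 23*(48 + 0) = 23*48 = 1104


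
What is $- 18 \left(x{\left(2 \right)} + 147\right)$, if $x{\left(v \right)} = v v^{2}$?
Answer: $-2790$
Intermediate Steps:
$x{\left(v \right)} = v^{3}$
$- 18 \left(x{\left(2 \right)} + 147\right) = - 18 \left(2^{3} + 147\right) = - 18 \left(8 + 147\right) = \left(-18\right) 155 = -2790$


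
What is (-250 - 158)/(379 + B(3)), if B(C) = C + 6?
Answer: -102/97 ≈ -1.0515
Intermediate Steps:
B(C) = 6 + C
(-250 - 158)/(379 + B(3)) = (-250 - 158)/(379 + (6 + 3)) = -408/(379 + 9) = -408/388 = -408*1/388 = -102/97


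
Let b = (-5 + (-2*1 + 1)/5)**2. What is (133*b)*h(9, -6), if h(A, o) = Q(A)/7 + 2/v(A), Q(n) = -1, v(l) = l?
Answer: 12844/45 ≈ 285.42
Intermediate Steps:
b = 676/25 (b = (-5 + (-2 + 1)*(1/5))**2 = (-5 - 1*1/5)**2 = (-5 - 1/5)**2 = (-26/5)**2 = 676/25 ≈ 27.040)
h(A, o) = -1/7 + 2/A
(133*b)*h(9, -6) = (133*(676/25))*((1/7)*(14 - 1*9)/9) = 89908*((1/7)*(1/9)*(14 - 9))/25 = 89908*((1/7)*(1/9)*5)/25 = (89908/25)*(5/63) = 12844/45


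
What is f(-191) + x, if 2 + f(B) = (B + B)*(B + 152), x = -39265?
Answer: -24369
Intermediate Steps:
f(B) = -2 + 2*B*(152 + B) (f(B) = -2 + (B + B)*(B + 152) = -2 + (2*B)*(152 + B) = -2 + 2*B*(152 + B))
f(-191) + x = (-2 + 2*(-191)**2 + 304*(-191)) - 39265 = (-2 + 2*36481 - 58064) - 39265 = (-2 + 72962 - 58064) - 39265 = 14896 - 39265 = -24369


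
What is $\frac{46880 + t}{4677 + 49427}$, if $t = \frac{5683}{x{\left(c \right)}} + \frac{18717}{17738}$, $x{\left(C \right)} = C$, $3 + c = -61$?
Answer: $\frac{26560034497}{30710296064} \approx 0.86486$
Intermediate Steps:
$c = -64$ ($c = -3 - 61 = -64$)
$t = - \frac{49803583}{567616}$ ($t = \frac{5683}{-64} + \frac{18717}{17738} = 5683 \left(- \frac{1}{64}\right) + 18717 \cdot \frac{1}{17738} = - \frac{5683}{64} + \frac{18717}{17738} = - \frac{49803583}{567616} \approx -87.742$)
$\frac{46880 + t}{4677 + 49427} = \frac{46880 - \frac{49803583}{567616}}{4677 + 49427} = \frac{26560034497}{567616 \cdot 54104} = \frac{26560034497}{567616} \cdot \frac{1}{54104} = \frac{26560034497}{30710296064}$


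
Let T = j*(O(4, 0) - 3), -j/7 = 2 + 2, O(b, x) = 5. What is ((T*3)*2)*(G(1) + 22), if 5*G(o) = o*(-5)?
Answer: -7056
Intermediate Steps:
j = -28 (j = -7*(2 + 2) = -7*4 = -28)
G(o) = -o (G(o) = (o*(-5))/5 = (-5*o)/5 = -o)
T = -56 (T = -28*(5 - 3) = -28*2 = -56)
((T*3)*2)*(G(1) + 22) = (-56*3*2)*(-1*1 + 22) = (-168*2)*(-1 + 22) = -336*21 = -7056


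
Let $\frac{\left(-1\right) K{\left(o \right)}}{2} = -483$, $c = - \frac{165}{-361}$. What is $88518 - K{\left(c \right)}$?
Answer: $87552$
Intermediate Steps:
$c = \frac{165}{361}$ ($c = \left(-165\right) \left(- \frac{1}{361}\right) = \frac{165}{361} \approx 0.45706$)
$K{\left(o \right)} = 966$ ($K{\left(o \right)} = \left(-2\right) \left(-483\right) = 966$)
$88518 - K{\left(c \right)} = 88518 - 966 = 87552$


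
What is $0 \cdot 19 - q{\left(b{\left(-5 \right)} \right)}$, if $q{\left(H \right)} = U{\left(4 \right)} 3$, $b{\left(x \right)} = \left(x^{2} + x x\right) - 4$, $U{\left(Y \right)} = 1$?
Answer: $-3$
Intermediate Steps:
$b{\left(x \right)} = -4 + 2 x^{2}$ ($b{\left(x \right)} = \left(x^{2} + x^{2}\right) - 4 = 2 x^{2} - 4 = -4 + 2 x^{2}$)
$q{\left(H \right)} = 3$ ($q{\left(H \right)} = 1 \cdot 3 = 3$)
$0 \cdot 19 - q{\left(b{\left(-5 \right)} \right)} = 0 \cdot 19 - 3 = 0 - 3 = -3$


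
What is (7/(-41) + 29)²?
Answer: 1397124/1681 ≈ 831.13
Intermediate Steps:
(7/(-41) + 29)² = (7*(-1/41) + 29)² = (-7/41 + 29)² = (1182/41)² = 1397124/1681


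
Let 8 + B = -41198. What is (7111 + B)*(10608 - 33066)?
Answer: 765705510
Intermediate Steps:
B = -41206 (B = -8 - 41198 = -41206)
(7111 + B)*(10608 - 33066) = (7111 - 41206)*(10608 - 33066) = -34095*(-22458) = 765705510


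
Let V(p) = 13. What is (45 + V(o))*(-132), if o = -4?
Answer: -7656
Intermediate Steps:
(45 + V(o))*(-132) = (45 + 13)*(-132) = 58*(-132) = -7656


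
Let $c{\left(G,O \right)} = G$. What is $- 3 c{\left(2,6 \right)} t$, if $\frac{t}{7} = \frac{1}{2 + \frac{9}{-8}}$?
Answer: $-48$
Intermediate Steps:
$t = 8$ ($t = \frac{7}{2 + \frac{9}{-8}} = \frac{7}{2 + 9 \left(- \frac{1}{8}\right)} = \frac{7}{2 - \frac{9}{8}} = \frac{7}{\frac{7}{8}} = 7 \cdot \frac{8}{7} = 8$)
$- 3 c{\left(2,6 \right)} t = \left(-3\right) 2 \cdot 8 = \left(-6\right) 8 = -48$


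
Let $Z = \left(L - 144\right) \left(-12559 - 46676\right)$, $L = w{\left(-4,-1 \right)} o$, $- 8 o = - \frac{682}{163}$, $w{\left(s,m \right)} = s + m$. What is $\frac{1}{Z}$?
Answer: $\frac{652}{5662451355} \approx 1.1514 \cdot 10^{-7}$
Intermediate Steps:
$w{\left(s,m \right)} = m + s$
$o = \frac{341}{652}$ ($o = - \frac{\left(-682\right) \frac{1}{163}}{8} = \left(- \frac{1}{8}\right) \left(- \frac{682}{163}\right) = \frac{341}{652} \approx 0.52301$)
$L = - \frac{1705}{652}$ ($L = \left(-1 - 4\right) \frac{341}{652} = \left(-5\right) \frac{341}{652} = - \frac{1705}{652} \approx -2.615$)
$Z = \frac{5662451355}{652}$ ($Z = \left(- \frac{1705}{652} - 144\right) \left(-12559 - 46676\right) = \left(- \frac{1705}{652} - 144\right) \left(-59235\right) = \left(- \frac{95593}{652}\right) \left(-59235\right) = \frac{5662451355}{652} \approx 8.6847 \cdot 10^{6}$)
$\frac{1}{Z} = \frac{1}{\frac{5662451355}{652}} = \frac{652}{5662451355}$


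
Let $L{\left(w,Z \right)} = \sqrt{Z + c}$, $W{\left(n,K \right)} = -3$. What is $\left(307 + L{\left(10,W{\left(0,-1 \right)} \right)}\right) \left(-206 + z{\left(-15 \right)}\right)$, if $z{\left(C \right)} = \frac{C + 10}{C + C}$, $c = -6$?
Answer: $- \frac{379145}{6} - \frac{1235 i}{2} \approx -63191.0 - 617.5 i$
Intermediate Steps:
$z{\left(C \right)} = \frac{10 + C}{2 C}$
$L{\left(w,Z \right)} = \sqrt{-6 + Z}$ ($L{\left(w,Z \right)} = \sqrt{Z - 6} = \sqrt{-6 + Z}$)
$\left(307 + L{\left(10,W{\left(0,-1 \right)} \right)}\right) \left(-206 + z{\left(-15 \right)}\right) = \left(307 + \sqrt{-6 - 3}\right) \left(-206 + \frac{10 - 15}{2 \left(-15\right)}\right) = \left(307 + \sqrt{-9}\right) \left(-206 + \frac{1}{2} \left(- \frac{1}{15}\right) \left(-5\right)\right) = \left(307 + 3 i\right) \left(-206 + \frac{1}{6}\right) = \left(307 + 3 i\right) \left(- \frac{1235}{6}\right) = - \frac{379145}{6} - \frac{1235 i}{2}$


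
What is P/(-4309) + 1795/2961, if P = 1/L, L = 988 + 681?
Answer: 12909136234/21294685881 ≈ 0.60621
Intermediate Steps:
L = 1669
P = 1/1669 ≈ 0.00059916
P/(-4309) + 1795/2961 = (1/1669)/(-4309) + 1795/2961 = (1/1669)*(-1/4309) + 1795*(1/2961) = -1/7191721 + 1795/2961 = 12909136234/21294685881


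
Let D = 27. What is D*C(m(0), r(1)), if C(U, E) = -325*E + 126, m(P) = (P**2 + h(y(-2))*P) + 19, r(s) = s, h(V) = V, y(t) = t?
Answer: -5373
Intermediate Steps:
m(P) = 19 + P**2 - 2*P (m(P) = (P**2 - 2*P) + 19 = 19 + P**2 - 2*P)
C(U, E) = 126 - 325*E
D*C(m(0), r(1)) = 27*(126 - 325*1) = 27*(126 - 325) = 27*(-199) = -5373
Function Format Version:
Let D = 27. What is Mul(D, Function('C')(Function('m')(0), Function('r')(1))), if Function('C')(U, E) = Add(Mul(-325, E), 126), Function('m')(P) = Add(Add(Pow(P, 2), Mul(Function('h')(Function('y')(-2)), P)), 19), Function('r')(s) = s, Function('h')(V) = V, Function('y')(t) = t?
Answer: -5373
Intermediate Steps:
Function('m')(P) = Add(19, Pow(P, 2), Mul(-2, P)) (Function('m')(P) = Add(Add(Pow(P, 2), Mul(-2, P)), 19) = Add(19, Pow(P, 2), Mul(-2, P)))
Function('C')(U, E) = Add(126, Mul(-325, E))
Mul(D, Function('C')(Function('m')(0), Function('r')(1))) = Mul(27, Add(126, Mul(-325, 1))) = Mul(27, Add(126, -325)) = Mul(27, -199) = -5373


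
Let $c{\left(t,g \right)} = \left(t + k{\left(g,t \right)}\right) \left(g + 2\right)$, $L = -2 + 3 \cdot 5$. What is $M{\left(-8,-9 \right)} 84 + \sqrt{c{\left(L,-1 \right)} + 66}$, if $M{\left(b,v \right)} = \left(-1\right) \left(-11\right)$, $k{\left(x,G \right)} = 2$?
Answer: $933$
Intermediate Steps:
$L = 13$ ($L = -2 + 15 = 13$)
$M{\left(b,v \right)} = 11$
$c{\left(t,g \right)} = \left(2 + g\right) \left(2 + t\right)$ ($c{\left(t,g \right)} = \left(t + 2\right) \left(g + 2\right) = \left(2 + t\right) \left(2 + g\right) = \left(2 + g\right) \left(2 + t\right)$)
$M{\left(-8,-9 \right)} 84 + \sqrt{c{\left(L,-1 \right)} + 66} = 11 \cdot 84 + \sqrt{\left(4 + 2 \left(-1\right) + 2 \cdot 13 - 13\right) + 66} = 924 + \sqrt{\left(4 - 2 + 26 - 13\right) + 66} = 924 + \sqrt{15 + 66} = 924 + \sqrt{81} = 924 + 9 = 933$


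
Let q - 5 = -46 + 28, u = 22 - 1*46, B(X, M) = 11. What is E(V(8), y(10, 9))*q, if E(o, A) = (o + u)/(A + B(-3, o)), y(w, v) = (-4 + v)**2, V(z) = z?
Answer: 52/9 ≈ 5.7778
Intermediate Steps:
u = -24 (u = 22 - 46 = -24)
E(o, A) = (-24 + o)/(11 + A) (E(o, A) = (o - 24)/(A + 11) = (-24 + o)/(11 + A))
q = -13 (q = 5 + (-46 + 28) = 5 - 18 = -13)
E(V(8), y(10, 9))*q = ((-24 + 8)/(11 + (-4 + 9)**2))*(-13) = (-16/(11 + 5**2))*(-13) = (-16/(11 + 25))*(-13) = (-16/36)*(-13) = ((1/36)*(-16))*(-13) = -4/9*(-13) = 52/9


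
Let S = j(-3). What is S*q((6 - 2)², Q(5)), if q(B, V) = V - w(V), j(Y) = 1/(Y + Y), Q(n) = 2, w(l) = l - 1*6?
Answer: -1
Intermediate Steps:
w(l) = -6 + l (w(l) = l - 6 = -6 + l)
j(Y) = 1/(2*Y)
S = -⅙ (S = (½)/(-3) = (½)*(-⅓) = -⅙ ≈ -0.16667)
q(B, V) = 6 (q(B, V) = V - (-6 + V) = V + (6 - V) = 6)
S*q((6 - 2)², Q(5)) = -⅙*6 = -1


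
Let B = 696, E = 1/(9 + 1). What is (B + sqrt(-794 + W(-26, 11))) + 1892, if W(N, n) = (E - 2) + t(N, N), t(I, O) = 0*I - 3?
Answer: 2588 + I*sqrt(79890)/10 ≈ 2588.0 + 28.265*I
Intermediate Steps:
E = 1/10 ≈ 0.10000
t(I, O) = -3 (t(I, O) = 0 - 3 = -3)
W(N, n) = -49/10 (W(N, n) = (1/10 - 2) - 3 = -19/10 - 3 = -49/10)
(B + sqrt(-794 + W(-26, 11))) + 1892 = (696 + sqrt(-794 - 49/10)) + 1892 = (696 + sqrt(-7989/10)) + 1892 = (696 + I*sqrt(79890)/10) + 1892 = 2588 + I*sqrt(79890)/10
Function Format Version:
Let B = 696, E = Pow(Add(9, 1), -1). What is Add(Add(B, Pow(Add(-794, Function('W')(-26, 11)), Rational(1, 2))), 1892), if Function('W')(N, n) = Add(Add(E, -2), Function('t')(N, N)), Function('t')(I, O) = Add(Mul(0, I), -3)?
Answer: Add(2588, Mul(Rational(1, 10), I, Pow(79890, Rational(1, 2)))) ≈ Add(2588.0, Mul(28.265, I))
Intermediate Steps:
E = Rational(1, 10) (E = Pow(10, -1) = Rational(1, 10) ≈ 0.10000)
Function('t')(I, O) = -3 (Function('t')(I, O) = Add(0, -3) = -3)
Function('W')(N, n) = Rational(-49, 10) (Function('W')(N, n) = Add(Add(Rational(1, 10), -2), -3) = Add(Rational(-19, 10), -3) = Rational(-49, 10))
Add(Add(B, Pow(Add(-794, Function('W')(-26, 11)), Rational(1, 2))), 1892) = Add(Add(696, Pow(Add(-794, Rational(-49, 10)), Rational(1, 2))), 1892) = Add(Add(696, Pow(Rational(-7989, 10), Rational(1, 2))), 1892) = Add(Add(696, Mul(Rational(1, 10), I, Pow(79890, Rational(1, 2)))), 1892) = Add(2588, Mul(Rational(1, 10), I, Pow(79890, Rational(1, 2))))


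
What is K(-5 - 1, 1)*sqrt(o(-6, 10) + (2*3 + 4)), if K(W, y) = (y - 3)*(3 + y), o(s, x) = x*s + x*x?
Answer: -40*sqrt(2) ≈ -56.569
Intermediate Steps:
o(s, x) = x**2 + s*x (o(s, x) = s*x + x**2 = x**2 + s*x)
K(W, y) = (-3 + y)*(3 + y)
K(-5 - 1, 1)*sqrt(o(-6, 10) + (2*3 + 4)) = (-9 + 1**2)*sqrt(10*(-6 + 10) + (2*3 + 4)) = (-9 + 1)*sqrt(10*4 + (6 + 4)) = -8*sqrt(40 + 10) = -40*sqrt(2)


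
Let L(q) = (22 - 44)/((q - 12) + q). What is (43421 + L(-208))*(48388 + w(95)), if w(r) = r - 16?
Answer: 450360453035/214 ≈ 2.1045e+9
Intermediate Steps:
L(q) = -22/(-12 + 2*q) (L(q) = -22/((-12 + q) + q) = -22/(-12 + 2*q))
w(r) = -16 + r
(43421 + L(-208))*(48388 + w(95)) = (43421 - 11/(-6 - 208))*(48388 + (-16 + 95)) = (43421 - 11/(-214))*(48388 + 79) = (43421 - 11*(-1/214))*48467 = (43421 + 11/214)*48467 = (9292105/214)*48467 = 450360453035/214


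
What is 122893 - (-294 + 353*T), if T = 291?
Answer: 20464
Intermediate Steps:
122893 - (-294 + 353*T) = 122893 - (-294 + 353*291) = 122893 - (-294 + 102723) = 122893 - 1*102429 = 122893 - 102429 = 20464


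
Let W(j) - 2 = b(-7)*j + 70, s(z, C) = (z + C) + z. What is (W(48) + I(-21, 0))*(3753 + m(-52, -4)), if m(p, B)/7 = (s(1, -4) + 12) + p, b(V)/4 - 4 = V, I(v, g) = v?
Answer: -1815975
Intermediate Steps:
s(z, C) = C + 2*z (s(z, C) = (C + z) + z = C + 2*z)
b(V) = 16 + 4*V
W(j) = 72 - 12*j (W(j) = 2 + ((16 + 4*(-7))*j + 70) = 2 + ((16 - 28)*j + 70) = 2 + (-12*j + 70) = 2 + (70 - 12*j) = 72 - 12*j)
m(p, B) = 70 + 7*p (m(p, B) = 7*(((-4 + 2*1) + 12) + p) = 7*(((-4 + 2) + 12) + p) = 7*((-2 + 12) + p) = 7*(10 + p) = 70 + 7*p)
(W(48) + I(-21, 0))*(3753 + m(-52, -4)) = ((72 - 12*48) - 21)*(3753 + (70 + 7*(-52))) = ((72 - 576) - 21)*(3753 + (70 - 364)) = (-504 - 21)*(3753 - 294) = -525*3459 = -1815975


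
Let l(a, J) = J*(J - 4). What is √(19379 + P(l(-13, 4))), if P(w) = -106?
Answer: √19273 ≈ 138.83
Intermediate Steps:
l(a, J) = J*(-4 + J)
√(19379 + P(l(-13, 4))) = √(19379 - 106) = √19273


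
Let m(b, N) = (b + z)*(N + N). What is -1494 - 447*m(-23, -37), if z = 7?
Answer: -530742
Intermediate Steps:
m(b, N) = 2*N*(7 + b) (m(b, N) = (b + 7)*(N + N) = (7 + b)*(2*N) = 2*N*(7 + b))
-1494 - 447*m(-23, -37) = -1494 - 894*(-37)*(7 - 23) = -1494 - 894*(-37)*(-16) = -1494 - 447*1184 = -1494 - 529248 = -530742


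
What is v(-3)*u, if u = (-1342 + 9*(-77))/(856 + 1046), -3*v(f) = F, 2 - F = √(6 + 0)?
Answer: 2035/2853 - 2035*√6/5706 ≈ -0.16031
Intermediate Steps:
F = 2 - √6 (F = 2 - √(6 + 0) = 2 - √6 ≈ -0.44949)
v(f) = -⅔ + √6/3 (v(f) = -(2 - √6)/3 = -⅔ + √6/3)
u = -2035/1902 (u = (-1342 - 693)/1902 = -2035*1/1902 = -2035/1902 ≈ -1.0699)
v(-3)*u = (-⅔ + √6/3)*(-2035/1902) = 2035/2853 - 2035*√6/5706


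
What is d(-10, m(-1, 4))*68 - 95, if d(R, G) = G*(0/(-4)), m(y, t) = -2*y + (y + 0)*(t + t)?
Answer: -95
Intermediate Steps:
m(y, t) = -2*y + 2*t*y (m(y, t) = -2*y + y*(2*t) = -2*y + 2*t*y)
d(R, G) = 0 (d(R, G) = G*(0*(-¼)) = G*0 = 0)
d(-10, m(-1, 4))*68 - 95 = 0*68 - 95 = 0 - 95 = -95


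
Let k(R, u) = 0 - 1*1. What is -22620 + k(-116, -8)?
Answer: -22621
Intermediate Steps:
k(R, u) = -1 (k(R, u) = 0 - 1 = -1)
-22620 + k(-116, -8) = -22620 - 1 = -22621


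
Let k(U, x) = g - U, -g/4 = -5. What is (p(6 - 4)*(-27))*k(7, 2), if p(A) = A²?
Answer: -1404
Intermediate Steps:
g = 20 (g = -4*(-5) = 20)
k(U, x) = 20 - U
(p(6 - 4)*(-27))*k(7, 2) = ((6 - 4)²*(-27))*(20 - 1*7) = (2²*(-27))*(20 - 7) = (4*(-27))*13 = -108*13 = -1404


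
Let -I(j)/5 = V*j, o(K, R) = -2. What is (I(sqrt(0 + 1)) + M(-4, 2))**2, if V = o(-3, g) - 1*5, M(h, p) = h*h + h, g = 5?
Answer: 2209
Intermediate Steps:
M(h, p) = h + h**2 (M(h, p) = h**2 + h = h + h**2)
V = -7 (V = -2 - 1*5 = -2 - 5 = -7)
I(j) = 35*j (I(j) = -(-35)*j = 35*j)
(I(sqrt(0 + 1)) + M(-4, 2))**2 = (35*sqrt(0 + 1) - 4*(1 - 4))**2 = (35*sqrt(1) - 4*(-3))**2 = (35*1 + 12)**2 = (35 + 12)**2 = 47**2 = 2209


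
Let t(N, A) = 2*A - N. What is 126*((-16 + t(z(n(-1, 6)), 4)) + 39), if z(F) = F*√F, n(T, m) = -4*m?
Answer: 3906 + 6048*I*√6 ≈ 3906.0 + 14815.0*I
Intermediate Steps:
z(F) = F^(3/2)
t(N, A) = -N + 2*A
126*((-16 + t(z(n(-1, 6)), 4)) + 39) = 126*((-16 + (-(-4*6)^(3/2) + 2*4)) + 39) = 126*((-16 + (-(-24)^(3/2) + 8)) + 39) = 126*((-16 + (-(-48)*I*√6 + 8)) + 39) = 126*((-16 + (48*I*√6 + 8)) + 39) = 126*((-16 + (8 + 48*I*√6)) + 39) = 126*((-8 + 48*I*√6) + 39) = 126*(31 + 48*I*√6) = 3906 + 6048*I*√6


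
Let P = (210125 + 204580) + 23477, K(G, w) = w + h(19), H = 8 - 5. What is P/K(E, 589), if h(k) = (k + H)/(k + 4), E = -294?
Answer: 10078186/13569 ≈ 742.74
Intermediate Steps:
H = 3
h(k) = (3 + k)/(4 + k) (h(k) = (k + 3)/(k + 4) = (3 + k)/(4 + k))
K(G, w) = 22/23 + w (K(G, w) = w + (3 + 19)/(4 + 19) = w + 22/23 = 22/23 + w)
P = 438182 (P = 414705 + 23477 = 438182)
P/K(E, 589) = 438182/(22/23 + 589) = 438182/(13569/23) = 438182*(23/13569) = 10078186/13569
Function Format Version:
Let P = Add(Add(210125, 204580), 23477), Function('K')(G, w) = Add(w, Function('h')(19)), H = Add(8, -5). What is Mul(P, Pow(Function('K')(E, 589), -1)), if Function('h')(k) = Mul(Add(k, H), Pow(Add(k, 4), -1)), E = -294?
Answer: Rational(10078186, 13569) ≈ 742.74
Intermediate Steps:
H = 3
Function('h')(k) = Mul(Pow(Add(4, k), -1), Add(3, k)) (Function('h')(k) = Mul(Add(k, 3), Pow(Add(k, 4), -1)) = Mul(Add(3, k), Pow(Add(4, k), -1)) = Mul(Pow(Add(4, k), -1), Add(3, k)))
Function('K')(G, w) = Add(Rational(22, 23), w) (Function('K')(G, w) = Add(w, Mul(Pow(Add(4, 19), -1), Add(3, 19))) = Add(w, Mul(Pow(23, -1), 22)) = Add(w, Mul(Rational(1, 23), 22)) = Add(w, Rational(22, 23)) = Add(Rational(22, 23), w))
P = 438182 (P = Add(414705, 23477) = 438182)
Mul(P, Pow(Function('K')(E, 589), -1)) = Mul(438182, Pow(Add(Rational(22, 23), 589), -1)) = Mul(438182, Pow(Rational(13569, 23), -1)) = Mul(438182, Rational(23, 13569)) = Rational(10078186, 13569)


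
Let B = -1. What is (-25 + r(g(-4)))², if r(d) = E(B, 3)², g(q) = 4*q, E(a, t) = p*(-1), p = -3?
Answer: 256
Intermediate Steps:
E(a, t) = 3 (E(a, t) = -3*(-1) = 3)
r(d) = 9 (r(d) = 3² = 9)
(-25 + r(g(-4)))² = (-25 + 9)² = (-16)² = 256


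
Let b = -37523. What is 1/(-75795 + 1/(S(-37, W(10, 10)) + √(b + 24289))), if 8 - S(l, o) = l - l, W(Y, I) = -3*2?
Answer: (-√13234 + 8*I)/(-606359*I + 75795*√13234) ≈ -1.3193e-5 + 1.5064e-12*I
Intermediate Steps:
W(Y, I) = -6
S(l, o) = 8 (S(l, o) = 8 - (l - l) = 8 - 1*0 = 8 + 0 = 8)
1/(-75795 + 1/(S(-37, W(10, 10)) + √(b + 24289))) = 1/(-75795 + 1/(8 + √(-37523 + 24289))) = 1/(-75795 + 1/(8 + √(-13234))) = 1/(-75795 + 1/(8 + I*√13234))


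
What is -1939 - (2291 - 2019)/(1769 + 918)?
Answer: -5210365/2687 ≈ -1939.1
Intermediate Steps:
-1939 - (2291 - 2019)/(1769 + 918) = -1939 - 272/2687 = -5210365/2687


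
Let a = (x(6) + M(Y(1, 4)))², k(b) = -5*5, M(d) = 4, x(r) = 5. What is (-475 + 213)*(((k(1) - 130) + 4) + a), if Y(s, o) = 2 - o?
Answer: 18340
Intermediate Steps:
k(b) = -25
a = 81 (a = (5 + 4)² = 9² = 81)
(-475 + 213)*(((k(1) - 130) + 4) + a) = (-475 + 213)*(((-25 - 130) + 4) + 81) = -262*((-155 + 4) + 81) = -262*(-151 + 81) = -262*(-70) = 18340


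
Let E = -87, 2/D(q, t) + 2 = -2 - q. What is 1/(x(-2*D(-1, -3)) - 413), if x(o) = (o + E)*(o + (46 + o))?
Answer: -9/41239 ≈ -0.00021824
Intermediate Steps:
D(q, t) = 2/(-4 - q) (D(q, t) = 2/(-2 + (-2 - q)) = 2/(-4 - q))
x(o) = (-87 + o)*(46 + 2*o) (x(o) = (o - 87)*(o + (46 + o)) = (-87 + o)*(46 + 2*o))
1/(x(-2*D(-1, -3)) - 413) = 1/((-4002 - (-256)*(-2/(4 - 1)) + 2*(-(-4)/(4 - 1))²) - 413) = 1/((-4002 - (-256)*(-2/3) + 2*(-(-4)/3)²) - 413) = 1/((-4002 - (-256)*(-2*⅓) + 2*(-(-4)/3)²) - 413) = 1/((-4002 - (-256)*(-2)/3 + 2*(-2*(-⅔))²) - 413) = 1/((-4002 - 128*4/3 + 2*(4/3)²) - 413) = 1/((-4002 - 512/3 + 2*(16/9)) - 413) = 1/((-4002 - 512/3 + 32/9) - 413) = 1/(-37522/9 - 413) = 1/(-41239/9) = -9/41239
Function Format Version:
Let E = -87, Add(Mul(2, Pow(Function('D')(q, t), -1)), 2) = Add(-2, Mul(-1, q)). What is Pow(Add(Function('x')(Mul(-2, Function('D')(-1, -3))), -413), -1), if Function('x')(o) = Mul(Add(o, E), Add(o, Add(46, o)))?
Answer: Rational(-9, 41239) ≈ -0.00021824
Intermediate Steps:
Function('D')(q, t) = Mul(2, Pow(Add(-4, Mul(-1, q)), -1)) (Function('D')(q, t) = Mul(2, Pow(Add(-2, Add(-2, Mul(-1, q))), -1)) = Mul(2, Pow(Add(-4, Mul(-1, q)), -1)))
Function('x')(o) = Mul(Add(-87, o), Add(46, Mul(2, o))) (Function('x')(o) = Mul(Add(o, -87), Add(o, Add(46, o))) = Mul(Add(-87, o), Add(46, Mul(2, o))))
Pow(Add(Function('x')(Mul(-2, Function('D')(-1, -3))), -413), -1) = Pow(Add(Add(-4002, Mul(-128, Mul(-2, Mul(-2, Pow(Add(4, -1), -1)))), Mul(2, Pow(Mul(-2, Mul(-2, Pow(Add(4, -1), -1))), 2))), -413), -1) = Pow(Add(Add(-4002, Mul(-128, Mul(-2, Mul(-2, Pow(3, -1)))), Mul(2, Pow(Mul(-2, Mul(-2, Pow(3, -1))), 2))), -413), -1) = Pow(Add(Add(-4002, Mul(-128, Mul(-2, Mul(-2, Rational(1, 3)))), Mul(2, Pow(Mul(-2, Mul(-2, Rational(1, 3))), 2))), -413), -1) = Pow(Add(Add(-4002, Mul(-128, Mul(-2, Rational(-2, 3))), Mul(2, Pow(Mul(-2, Rational(-2, 3)), 2))), -413), -1) = Pow(Add(Add(-4002, Mul(-128, Rational(4, 3)), Mul(2, Pow(Rational(4, 3), 2))), -413), -1) = Pow(Add(Add(-4002, Rational(-512, 3), Mul(2, Rational(16, 9))), -413), -1) = Pow(Add(Add(-4002, Rational(-512, 3), Rational(32, 9)), -413), -1) = Pow(Add(Rational(-37522, 9), -413), -1) = Pow(Rational(-41239, 9), -1) = Rational(-9, 41239)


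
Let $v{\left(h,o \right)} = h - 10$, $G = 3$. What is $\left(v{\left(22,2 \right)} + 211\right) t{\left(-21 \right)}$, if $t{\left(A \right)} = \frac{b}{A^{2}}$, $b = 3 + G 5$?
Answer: $\frac{446}{49} \approx 9.102$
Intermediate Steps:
$v{\left(h,o \right)} = -10 + h$ ($v{\left(h,o \right)} = h - 10 = -10 + h$)
$b = 18$ ($b = 3 + 3 \cdot 5 = 3 + 15 = 18$)
$t{\left(A \right)} = \frac{18}{A^{2}}$
$\left(v{\left(22,2 \right)} + 211\right) t{\left(-21 \right)} = \left(\left(-10 + 22\right) + 211\right) \frac{18}{441} = \left(12 + 211\right) 18 \cdot \frac{1}{441} = 223 \cdot \frac{2}{49} = \frac{446}{49}$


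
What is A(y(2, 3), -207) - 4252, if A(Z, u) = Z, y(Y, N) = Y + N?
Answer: -4247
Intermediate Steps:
y(Y, N) = N + Y
A(y(2, 3), -207) - 4252 = (3 + 2) - 4252 = 5 - 4252 = -4247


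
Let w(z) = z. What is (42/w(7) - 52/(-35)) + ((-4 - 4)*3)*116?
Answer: -97178/35 ≈ -2776.5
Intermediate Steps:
(42/w(7) - 52/(-35)) + ((-4 - 4)*3)*116 = (42/7 - 52/(-35)) + ((-4 - 4)*3)*116 = (42*(⅐) - 52*(-1/35)) - 8*3*116 = (6 + 52/35) - 24*116 = 262/35 - 2784 = -97178/35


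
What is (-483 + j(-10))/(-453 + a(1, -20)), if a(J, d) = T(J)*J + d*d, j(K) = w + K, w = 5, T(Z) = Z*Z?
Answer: 122/13 ≈ 9.3846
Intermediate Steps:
T(Z) = Z²
j(K) = 5 + K
a(J, d) = J³ + d² (a(J, d) = J²*J + d*d = J³ + d²)
(-483 + j(-10))/(-453 + a(1, -20)) = (-483 + (5 - 10))/(-453 + (1³ + (-20)²)) = (-483 - 5)/(-453 + (1 + 400)) = -488/(-453 + 401) = -488/(-52) = -488*(-1/52) = 122/13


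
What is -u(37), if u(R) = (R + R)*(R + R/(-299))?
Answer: -815924/299 ≈ -2728.8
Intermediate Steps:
u(R) = 596*R²/299 (u(R) = (2*R)*(R + R*(-1/299)) = (2*R)*(R - R/299) = (2*R)*(298*R/299) = 596*R²/299)
-u(37) = -596*37²/299 = -596*1369/299 = -1*815924/299 = -815924/299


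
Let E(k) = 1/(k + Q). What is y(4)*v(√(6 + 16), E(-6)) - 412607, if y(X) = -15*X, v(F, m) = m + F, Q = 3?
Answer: -412587 - 60*√22 ≈ -4.1287e+5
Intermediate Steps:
E(k) = 1/(3 + k) (E(k) = 1/(k + 3) = 1/(3 + k))
v(F, m) = F + m
y(4)*v(√(6 + 16), E(-6)) - 412607 = (-15*4)*(√(6 + 16) + 1/(3 - 6)) - 412607 = -60*(√22 + 1/(-3)) - 412607 = -60*(√22 - ⅓) - 412607 = -60*(-⅓ + √22) - 412607 = (20 - 60*√22) - 412607 = -412587 - 60*√22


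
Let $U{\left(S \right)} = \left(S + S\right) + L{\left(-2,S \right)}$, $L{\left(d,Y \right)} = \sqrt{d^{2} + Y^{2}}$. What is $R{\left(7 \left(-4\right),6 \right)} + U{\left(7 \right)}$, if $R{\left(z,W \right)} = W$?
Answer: $20 + \sqrt{53} \approx 27.28$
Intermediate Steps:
$L{\left(d,Y \right)} = \sqrt{Y^{2} + d^{2}}$
$U{\left(S \right)} = \sqrt{4 + S^{2}} + 2 S$ ($U{\left(S \right)} = \left(S + S\right) + \sqrt{S^{2} + \left(-2\right)^{2}} = 2 S + \sqrt{S^{2} + 4} = 2 S + \sqrt{4 + S^{2}} = \sqrt{4 + S^{2}} + 2 S$)
$R{\left(7 \left(-4\right),6 \right)} + U{\left(7 \right)} = 6 + \left(\sqrt{4 + 7^{2}} + 2 \cdot 7\right) = 6 + \left(\sqrt{4 + 49} + 14\right) = 6 + \left(\sqrt{53} + 14\right) = 6 + \left(14 + \sqrt{53}\right) = 20 + \sqrt{53}$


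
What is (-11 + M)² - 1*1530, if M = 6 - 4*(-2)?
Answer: -1521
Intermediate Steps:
M = 14 (M = 6 + 8 = 14)
(-11 + M)² - 1*1530 = (-11 + 14)² - 1*1530 = 3² - 1530 = 9 - 1530 = -1521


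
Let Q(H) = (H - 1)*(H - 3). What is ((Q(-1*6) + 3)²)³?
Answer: 82653950016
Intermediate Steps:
Q(H) = (-1 + H)*(-3 + H)
((Q(-1*6) + 3)²)³ = (((3 + (-1*6)² - (-4)*6) + 3)²)³ = (((3 + (-6)² - 4*(-6)) + 3)²)³ = (((3 + 36 + 24) + 3)²)³ = ((63 + 3)²)³ = (66²)³ = 4356³ = 82653950016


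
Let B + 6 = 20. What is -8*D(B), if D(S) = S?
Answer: -112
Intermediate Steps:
B = 14 (B = -6 + 20 = 14)
-8*D(B) = -8*14 = -112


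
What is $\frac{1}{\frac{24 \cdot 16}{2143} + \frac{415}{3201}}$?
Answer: $\frac{6859743}{2118529} \approx 3.238$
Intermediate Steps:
$\frac{1}{\frac{24 \cdot 16}{2143} + \frac{415}{3201}} = \frac{1}{384 \cdot \frac{1}{2143} + 415 \cdot \frac{1}{3201}} = \frac{1}{\frac{384}{2143} + \frac{415}{3201}} = \frac{1}{\frac{2118529}{6859743}} = \frac{6859743}{2118529}$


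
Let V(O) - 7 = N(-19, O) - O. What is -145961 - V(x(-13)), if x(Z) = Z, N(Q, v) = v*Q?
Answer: -146228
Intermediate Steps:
N(Q, v) = Q*v
V(O) = 7 - 20*O (V(O) = 7 + (-19*O - O) = 7 - 20*O)
-145961 - V(x(-13)) = -145961 - (7 - 20*(-13)) = -145961 - (7 + 260) = -145961 - 1*267 = -145961 - 267 = -146228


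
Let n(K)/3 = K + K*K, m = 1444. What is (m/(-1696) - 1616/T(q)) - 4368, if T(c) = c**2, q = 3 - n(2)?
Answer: -417473609/95400 ≈ -4376.0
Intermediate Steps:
n(K) = 3*K + 3*K**2 (n(K) = 3*(K + K*K) = 3*(K + K**2) = 3*K + 3*K**2)
q = -15 (q = 3 - 3*2*(1 + 2) = 3 - 3*2*3 = 3 - 1*18 = 3 - 18 = -15)
(m/(-1696) - 1616/T(q)) - 4368 = (1444/(-1696) - 1616/((-15)**2)) - 4368 = (1444*(-1/1696) - 1616/225) - 4368 = (-361/424 - 1616*1/225) - 4368 = (-361/424 - 1616/225) - 4368 = -766409/95400 - 4368 = -417473609/95400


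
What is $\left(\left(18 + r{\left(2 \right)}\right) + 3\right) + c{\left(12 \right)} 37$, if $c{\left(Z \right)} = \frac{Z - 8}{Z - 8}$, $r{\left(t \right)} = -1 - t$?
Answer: $55$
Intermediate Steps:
$c{\left(Z \right)} = 1$ ($c{\left(Z \right)} = \frac{-8 + Z}{-8 + Z} = 1$)
$\left(\left(18 + r{\left(2 \right)}\right) + 3\right) + c{\left(12 \right)} 37 = \left(\left(18 - 3\right) + 3\right) + 1 \cdot 37 = \left(\left(18 - 3\right) + 3\right) + 37 = \left(15 + 3\right) + 37 = 18 + 37 = 55$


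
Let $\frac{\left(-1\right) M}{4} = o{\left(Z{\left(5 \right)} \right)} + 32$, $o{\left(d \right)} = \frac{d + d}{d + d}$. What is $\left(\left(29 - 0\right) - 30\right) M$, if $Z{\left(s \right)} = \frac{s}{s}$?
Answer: $132$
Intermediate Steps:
$Z{\left(s \right)} = 1$
$o{\left(d \right)} = 1$ ($o{\left(d \right)} = \frac{2 d}{2 d} = 2 d \frac{1}{2 d} = 1$)
$M = -132$ ($M = - 4 \left(1 + 32\right) = \left(-4\right) 33 = -132$)
$\left(\left(29 - 0\right) - 30\right) M = \left(\left(29 - 0\right) - 30\right) \left(-132\right) = \left(\left(29 + 0\right) - 30\right) \left(-132\right) = \left(29 - 30\right) \left(-132\right) = \left(-1\right) \left(-132\right) = 132$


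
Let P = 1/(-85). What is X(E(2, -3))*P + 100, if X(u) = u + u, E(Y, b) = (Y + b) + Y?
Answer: 8498/85 ≈ 99.976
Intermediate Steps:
E(Y, b) = b + 2*Y
P = -1/85 ≈ -0.011765
X(u) = 2*u
X(E(2, -3))*P + 100 = (2*(-3 + 2*2))*(-1/85) + 100 = (2*(-3 + 4))*(-1/85) + 100 = (2*1)*(-1/85) + 100 = 2*(-1/85) + 100 = -2/85 + 100 = 8498/85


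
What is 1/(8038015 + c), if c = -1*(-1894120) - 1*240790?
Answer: 1/9691345 ≈ 1.0318e-7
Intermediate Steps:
c = 1653330 (c = 1894120 - 240790 = 1653330)
1/(8038015 + c) = 1/(8038015 + 1653330) = 1/9691345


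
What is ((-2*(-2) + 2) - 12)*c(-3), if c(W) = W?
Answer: 18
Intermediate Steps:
((-2*(-2) + 2) - 12)*c(-3) = ((-2*(-2) + 2) - 12)*(-3) = ((4 + 2) - 12)*(-3) = (6 - 12)*(-3) = -6*(-3) = 18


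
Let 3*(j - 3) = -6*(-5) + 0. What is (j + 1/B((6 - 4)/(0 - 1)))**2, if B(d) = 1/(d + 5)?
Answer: 256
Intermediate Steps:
B(d) = 1/(5 + d)
j = 13 (j = 3 + (-6*(-5) + 0)/3 = 3 + (30 + 0)/3 = 3 + (1/3)*30 = 3 + 10 = 13)
(j + 1/B((6 - 4)/(0 - 1)))**2 = (13 + 1/(1/(5 + (6 - 4)/(0 - 1))))**2 = (13 + 1/(1/(5 + 2/(-1))))**2 = (13 + 1/(1/(5 + 2*(-1))))**2 = (13 + 1/(1/(5 - 2)))**2 = (13 + 1/(1/3))**2 = (13 + 3)**2 = 16**2 = 256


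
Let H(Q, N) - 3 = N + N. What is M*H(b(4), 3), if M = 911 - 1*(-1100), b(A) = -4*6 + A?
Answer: 18099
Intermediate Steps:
b(A) = -24 + A
H(Q, N) = 3 + 2*N (H(Q, N) = 3 + (N + N) = 3 + 2*N)
M = 2011 (M = 911 + 1100 = 2011)
M*H(b(4), 3) = 2011*(3 + 2*3) = 2011*(3 + 6) = 2011*9 = 18099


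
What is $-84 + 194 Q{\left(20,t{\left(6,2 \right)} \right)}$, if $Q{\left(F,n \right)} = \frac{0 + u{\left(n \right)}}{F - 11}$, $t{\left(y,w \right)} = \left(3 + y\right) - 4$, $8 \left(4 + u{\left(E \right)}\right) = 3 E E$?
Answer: $\frac{1147}{36} \approx 31.861$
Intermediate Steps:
$u{\left(E \right)} = -4 + \frac{3 E^{2}}{8}$ ($u{\left(E \right)} = -4 + \frac{3 E E}{8} = -4 + \frac{3 E^{2}}{8}$)
$t{\left(y,w \right)} = -1 + y$
$Q{\left(F,n \right)} = \frac{-4 + \frac{3 n^{2}}{8}}{-11 + F}$ ($Q{\left(F,n \right)} = \frac{0 + \left(-4 + \frac{3 n^{2}}{8}\right)}{F - 11} = \frac{-4 + \frac{3 n^{2}}{8}}{-11 + F}$)
$-84 + 194 Q{\left(20,t{\left(6,2 \right)} \right)} = -84 + 194 \frac{-32 + 3 \left(-1 + 6\right)^{2}}{8 \left(-11 + 20\right)} = -84 + 194 \frac{-32 + 3 \cdot 5^{2}}{8 \cdot 9} = -84 + 194 \cdot \frac{1}{8} \cdot \frac{1}{9} \left(-32 + 3 \cdot 25\right) = -84 + 194 \cdot \frac{1}{8} \cdot \frac{1}{9} \left(-32 + 75\right) = -84 + 194 \cdot \frac{1}{8} \cdot \frac{1}{9} \cdot 43 = -84 + 194 \cdot \frac{43}{72} = -84 + \frac{4171}{36} = \frac{1147}{36}$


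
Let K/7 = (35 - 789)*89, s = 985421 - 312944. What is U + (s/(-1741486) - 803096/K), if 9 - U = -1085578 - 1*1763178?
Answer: 166459341026780993/58432079758 ≈ 2.8488e+6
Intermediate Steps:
s = 672477
U = 2848765 (U = 9 - (-1085578 - 1*1763178) = 9 - (-1085578 - 1763178) = 9 - 1*(-2848756) = 9 + 2848756 = 2848765)
K = -469742 (K = 7*((35 - 789)*89) = 7*(-754*89) = 7*(-67106) = -469742)
U + (s/(-1741486) - 803096/K) = 2848765 + (672477/(-1741486) - 803096/(-469742)) = 2848765 + (672477*(-1/1741486) - 803096*(-1/469742)) = 2848765 + (-672477/1741486 + 57364/33553) = 2848765 + 77334982123/58432079758 = 166459341026780993/58432079758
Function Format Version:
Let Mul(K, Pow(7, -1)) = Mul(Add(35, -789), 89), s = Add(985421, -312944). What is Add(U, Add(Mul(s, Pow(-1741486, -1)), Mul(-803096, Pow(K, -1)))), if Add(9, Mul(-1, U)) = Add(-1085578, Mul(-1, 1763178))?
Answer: Rational(166459341026780993, 58432079758) ≈ 2.8488e+6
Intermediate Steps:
s = 672477
U = 2848765 (U = Add(9, Mul(-1, Add(-1085578, Mul(-1, 1763178)))) = Add(9, Mul(-1, Add(-1085578, -1763178))) = Add(9, Mul(-1, -2848756)) = Add(9, 2848756) = 2848765)
K = -469742 (K = Mul(7, Mul(Add(35, -789), 89)) = Mul(7, Mul(-754, 89)) = Mul(7, -67106) = -469742)
Add(U, Add(Mul(s, Pow(-1741486, -1)), Mul(-803096, Pow(K, -1)))) = Add(2848765, Add(Mul(672477, Pow(-1741486, -1)), Mul(-803096, Pow(-469742, -1)))) = Add(2848765, Add(Mul(672477, Rational(-1, 1741486)), Mul(-803096, Rational(-1, 469742)))) = Add(2848765, Add(Rational(-672477, 1741486), Rational(57364, 33553))) = Add(2848765, Rational(77334982123, 58432079758)) = Rational(166459341026780993, 58432079758)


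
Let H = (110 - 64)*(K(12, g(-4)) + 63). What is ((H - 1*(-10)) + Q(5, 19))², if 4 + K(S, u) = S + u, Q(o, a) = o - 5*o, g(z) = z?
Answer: 9437184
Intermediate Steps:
Q(o, a) = -4*o
K(S, u) = -4 + S + u (K(S, u) = -4 + (S + u) = -4 + S + u)
H = 3082 (H = (110 - 64)*((-4 + 12 - 4) + 63) = 46*(4 + 63) = 46*67 = 3082)
((H - 1*(-10)) + Q(5, 19))² = ((3082 - 1*(-10)) - 4*5)² = ((3082 + 10) - 20)² = (3092 - 20)² = 3072² = 9437184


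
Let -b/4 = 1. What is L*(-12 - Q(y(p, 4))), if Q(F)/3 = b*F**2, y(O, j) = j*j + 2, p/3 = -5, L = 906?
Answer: 3511656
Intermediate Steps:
p = -15 (p = 3*(-5) = -15)
b = -4 (b = -4*1 = -4)
y(O, j) = 2 + j**2 (y(O, j) = j**2 + 2 = 2 + j**2)
Q(F) = -12*F**2 (Q(F) = 3*(-4*F**2) = -12*F**2)
L*(-12 - Q(y(p, 4))) = 906*(-12 - (-12)*(2 + 4**2)**2) = 906*(-12 - (-12)*(2 + 16)**2) = 906*(-12 - (-12)*18**2) = 906*(-12 - (-12)*324) = 906*(-12 - 1*(-3888)) = 906*(-12 + 3888) = 906*3876 = 3511656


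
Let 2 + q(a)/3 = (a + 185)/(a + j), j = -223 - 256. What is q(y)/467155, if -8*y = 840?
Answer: -36/2623255 ≈ -1.3723e-5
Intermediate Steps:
j = -479
y = -105 (y = -1/8*840 = -105)
q(a) = -6 + 3*(185 + a)/(-479 + a) (q(a) = -6 + 3*((a + 185)/(a - 479)) = -6 + 3*((185 + a)/(-479 + a)) = -6 + 3*(185 + a)/(-479 + a))
q(y)/467155 = (3*(1143 - 1*(-105))/(-479 - 105))/467155 = (3*(1143 + 105)/(-584))*(1/467155) = (3*(-1/584)*1248)*(1/467155) = -468/73*1/467155 = -36/2623255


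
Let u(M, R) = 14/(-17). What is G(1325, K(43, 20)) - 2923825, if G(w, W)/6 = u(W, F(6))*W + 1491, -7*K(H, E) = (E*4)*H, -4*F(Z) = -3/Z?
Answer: -49511663/17 ≈ -2.9125e+6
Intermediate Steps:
F(Z) = 3/(4*Z) (F(Z) = -(-3)/(4*Z) = 3/(4*Z))
u(M, R) = -14/17 (u(M, R) = 14*(-1/17) = -14/17)
K(H, E) = -4*E*H/7 (K(H, E) = -E*4*H/7 = -4*E*H/7)
G(w, W) = 8946 - 84*W/17 (G(w, W) = 6*(-14*W/17 + 1491) = 6*(1491 - 14*W/17) = 8946 - 84*W/17)
G(1325, K(43, 20)) - 2923825 = (8946 - (-48)*20*43/17) - 2923825 = (8946 - 84/17*(-3440/7)) - 2923825 = (8946 + 41280/17) - 2923825 = 193362/17 - 2923825 = -49511663/17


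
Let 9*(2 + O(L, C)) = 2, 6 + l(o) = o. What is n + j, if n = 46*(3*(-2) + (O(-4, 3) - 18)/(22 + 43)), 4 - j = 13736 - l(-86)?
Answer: -8256688/585 ≈ -14114.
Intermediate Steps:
l(o) = -6 + o
O(L, C) = -16/9 (O(L, C) = -2 + (1/9)*2 = -2 + 2/9 = -16/9)
j = -13824 (j = 4 - (13736 - (-6 - 86)) = 4 - (13736 - 1*(-92)) = 4 - (13736 + 92) = 4 - 1*13828 = 4 - 13828 = -13824)
n = -169648/585 (n = 46*(3*(-2) + (-16/9 - 18)/(22 + 43)) = 46*(-6 - 178/9/65) = 46*(-6 - 178/9*1/65) = 46*(-6 - 178/585) = 46*(-3688/585) = -169648/585 ≈ -290.00)
n + j = -169648/585 - 13824 = -8256688/585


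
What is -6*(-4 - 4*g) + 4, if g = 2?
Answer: 76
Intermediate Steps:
-6*(-4 - 4*g) + 4 = -6*(-4 - 4*2) + 4 = -6*(-4 - 8) + 4 = -6*(-12) + 4 = 72 + 4 = 76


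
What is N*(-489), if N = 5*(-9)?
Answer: 22005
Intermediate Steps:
N = -45
N*(-489) = -45*(-489) = 22005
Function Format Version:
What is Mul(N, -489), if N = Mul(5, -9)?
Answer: 22005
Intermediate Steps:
N = -45
Mul(N, -489) = Mul(-45, -489) = 22005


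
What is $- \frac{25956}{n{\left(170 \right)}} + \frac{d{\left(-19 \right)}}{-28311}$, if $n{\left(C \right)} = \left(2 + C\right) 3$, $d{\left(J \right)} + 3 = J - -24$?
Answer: $- \frac{61236779}{1217373} \approx -50.302$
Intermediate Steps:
$d{\left(J \right)} = 21 + J$ ($d{\left(J \right)} = -3 + \left(J - -24\right) = -3 + \left(J + 24\right) = -3 + \left(24 + J\right) = 21 + J$)
$n{\left(C \right)} = 6 + 3 C$
$- \frac{25956}{n{\left(170 \right)}} + \frac{d{\left(-19 \right)}}{-28311} = - \frac{25956}{6 + 3 \cdot 170} + \frac{21 - 19}{-28311} = - \frac{25956}{6 + 510} + 2 \left(- \frac{1}{28311}\right) = - \frac{25956}{516} - \frac{2}{28311} = \left(-25956\right) \frac{1}{516} - \frac{2}{28311} = - \frac{2163}{43} - \frac{2}{28311} = - \frac{61236779}{1217373}$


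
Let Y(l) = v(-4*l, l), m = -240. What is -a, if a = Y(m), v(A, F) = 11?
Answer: -11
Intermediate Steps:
Y(l) = 11
a = 11
-a = -1*11 = -11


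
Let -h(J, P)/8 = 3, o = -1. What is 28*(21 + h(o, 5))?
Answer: -84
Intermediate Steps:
h(J, P) = -24 (h(J, P) = -8*3 = -24)
28*(21 + h(o, 5)) = 28*(21 - 24) = 28*(-3) = -84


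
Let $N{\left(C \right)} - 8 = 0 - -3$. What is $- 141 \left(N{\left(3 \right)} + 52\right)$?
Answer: $-8883$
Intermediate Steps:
$N{\left(C \right)} = 11$ ($N{\left(C \right)} = 8 + \left(0 - -3\right) = 8 + \left(0 + 3\right) = 8 + 3 = 11$)
$- 141 \left(N{\left(3 \right)} + 52\right) = - 141 \left(11 + 52\right) = \left(-141\right) 63 = -8883$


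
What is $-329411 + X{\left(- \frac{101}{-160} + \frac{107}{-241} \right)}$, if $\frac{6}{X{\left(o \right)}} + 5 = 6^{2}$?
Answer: $- \frac{10211735}{31} \approx -3.2941 \cdot 10^{5}$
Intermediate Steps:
$X{\left(o \right)} = \frac{6}{31}$ ($X{\left(o \right)} = \frac{6}{-5 + 6^{2}} = \frac{6}{-5 + 36} = \frac{6}{31}$)
$-329411 + X{\left(- \frac{101}{-160} + \frac{107}{-241} \right)} = -329411 + \frac{6}{31} = - \frac{10211735}{31}$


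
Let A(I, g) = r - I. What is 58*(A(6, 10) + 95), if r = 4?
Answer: 5394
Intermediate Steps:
A(I, g) = 4 - I
58*(A(6, 10) + 95) = 58*((4 - 1*6) + 95) = 58*((4 - 6) + 95) = 58*(-2 + 95) = 58*93 = 5394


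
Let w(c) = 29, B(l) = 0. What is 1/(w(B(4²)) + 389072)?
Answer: 1/389101 ≈ 2.5700e-6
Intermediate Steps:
1/(w(B(4²)) + 389072) = 1/(29 + 389072) = 1/389101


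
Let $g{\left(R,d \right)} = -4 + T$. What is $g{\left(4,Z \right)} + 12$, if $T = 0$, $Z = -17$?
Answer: $8$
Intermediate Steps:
$g{\left(R,d \right)} = -4$ ($g{\left(R,d \right)} = -4 + 0 = -4$)
$g{\left(4,Z \right)} + 12 = -4 + 12 = 8$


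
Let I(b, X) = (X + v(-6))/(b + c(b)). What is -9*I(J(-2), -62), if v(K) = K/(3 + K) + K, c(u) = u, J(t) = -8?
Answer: -297/8 ≈ -37.125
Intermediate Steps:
v(K) = K + K/(3 + K) (v(K) = K/(3 + K) + K = K + K/(3 + K))
I(b, X) = (-4 + X)/(2*b) (I(b, X) = (X - 6*(4 - 6)/(3 - 6))/(b + b) = (X - 6*(-2)/(-3))/((2*b)) = (X - 6*(-⅓)*(-2))*(1/(2*b)) = (X - 4)*(1/(2*b)) = (-4 + X)*(1/(2*b)) = (-4 + X)/(2*b))
-9*I(J(-2), -62) = -9*(-4 - 62)/(2*(-8)) = -9*(-1)*(-66)/(2*8) = -9*33/8 = -297/8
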